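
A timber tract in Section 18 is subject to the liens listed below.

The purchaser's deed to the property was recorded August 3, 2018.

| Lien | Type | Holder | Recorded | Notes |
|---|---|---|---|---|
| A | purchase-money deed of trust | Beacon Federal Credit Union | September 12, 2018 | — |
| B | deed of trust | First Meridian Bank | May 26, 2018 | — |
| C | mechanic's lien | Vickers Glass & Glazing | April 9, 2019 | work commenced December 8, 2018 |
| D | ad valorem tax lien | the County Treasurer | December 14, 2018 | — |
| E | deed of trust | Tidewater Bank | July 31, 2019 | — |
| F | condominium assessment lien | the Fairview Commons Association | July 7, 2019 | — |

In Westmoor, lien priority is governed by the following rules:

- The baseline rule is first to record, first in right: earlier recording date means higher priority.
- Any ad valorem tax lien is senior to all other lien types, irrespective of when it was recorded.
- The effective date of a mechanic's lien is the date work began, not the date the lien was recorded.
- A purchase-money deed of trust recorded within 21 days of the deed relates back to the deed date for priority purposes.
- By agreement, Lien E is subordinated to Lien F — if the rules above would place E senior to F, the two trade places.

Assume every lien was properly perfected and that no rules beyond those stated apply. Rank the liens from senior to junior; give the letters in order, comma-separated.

D, B, A, C, F, E

Adjusting effective dates: A was recorded 40 days after the deed — beyond 21 days — so no relation-back applies; C's effective date is December 8, 2018, when work began.
D, as an ad valorem tax lien, has superpriority and ranks first.
Among the remaining liens, by effective date: B (May 26, 2018), A (September 12, 2018), C (December 8, 2018), F (July 7, 2019), E (July 31, 2019).
Since E is not senior to F, the subordination leaves the order unchanged.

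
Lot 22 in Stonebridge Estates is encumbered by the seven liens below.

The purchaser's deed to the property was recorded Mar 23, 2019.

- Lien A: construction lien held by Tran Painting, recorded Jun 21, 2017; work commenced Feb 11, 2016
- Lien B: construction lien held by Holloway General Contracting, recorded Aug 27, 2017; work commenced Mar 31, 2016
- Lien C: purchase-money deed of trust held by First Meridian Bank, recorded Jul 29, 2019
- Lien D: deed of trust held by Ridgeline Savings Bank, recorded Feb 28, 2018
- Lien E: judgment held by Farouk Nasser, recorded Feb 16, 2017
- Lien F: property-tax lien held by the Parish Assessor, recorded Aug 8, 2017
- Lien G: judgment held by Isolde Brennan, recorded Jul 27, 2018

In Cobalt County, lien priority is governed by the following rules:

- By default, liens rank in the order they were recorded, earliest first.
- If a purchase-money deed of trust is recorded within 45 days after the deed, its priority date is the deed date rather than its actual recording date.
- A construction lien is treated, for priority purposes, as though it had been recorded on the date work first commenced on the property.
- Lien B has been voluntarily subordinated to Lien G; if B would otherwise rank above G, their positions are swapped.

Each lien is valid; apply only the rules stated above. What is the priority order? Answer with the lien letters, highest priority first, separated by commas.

A, G, E, F, D, B, C

Effective dates after the stated exceptions: A's effective date is Feb 11, 2016, when work began; B relates back to Mar 31, 2016 (work commenced); C was recorded 128 days after the deed — beyond 45 days — so no relation-back applies.
Sorted by effective date: A (Feb 11, 2016), B (Mar 31, 2016), E (Feb 16, 2017), F (Aug 8, 2017), D (Feb 28, 2018), G (Jul 27, 2018), C (Jul 29, 2019).
B would otherwise be senior to G, so under the subordination agreement B and G exchange positions.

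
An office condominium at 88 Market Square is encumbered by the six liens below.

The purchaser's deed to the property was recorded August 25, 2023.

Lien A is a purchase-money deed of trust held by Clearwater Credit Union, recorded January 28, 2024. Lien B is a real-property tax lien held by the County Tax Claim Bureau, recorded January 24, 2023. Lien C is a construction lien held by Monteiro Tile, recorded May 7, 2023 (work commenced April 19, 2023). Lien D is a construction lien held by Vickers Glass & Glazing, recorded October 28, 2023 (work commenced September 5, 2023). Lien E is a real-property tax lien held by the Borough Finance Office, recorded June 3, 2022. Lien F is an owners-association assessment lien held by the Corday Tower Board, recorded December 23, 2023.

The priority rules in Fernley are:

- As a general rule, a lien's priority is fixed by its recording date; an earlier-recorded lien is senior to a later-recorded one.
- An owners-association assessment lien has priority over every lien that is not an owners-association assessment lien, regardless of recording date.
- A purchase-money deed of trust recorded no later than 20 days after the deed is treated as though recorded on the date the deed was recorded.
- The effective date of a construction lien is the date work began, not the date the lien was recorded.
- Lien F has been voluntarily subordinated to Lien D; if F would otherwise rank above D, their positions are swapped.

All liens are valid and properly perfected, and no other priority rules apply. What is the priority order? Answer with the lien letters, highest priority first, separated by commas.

Effective dates after the stated exceptions: A missed the 20-day window (156 days after the deed), so its recording date stands; C's effective date is April 19, 2023, when work began; D relates back to September 5, 2023 (work commenced).
F is an owners-association assessment lien and takes priority over every other lien.
Remaining liens by effective date: E (June 3, 2022), B (January 24, 2023), C (April 19, 2023), D (September 5, 2023), A (January 28, 2024).
The subordination applies — F was senior to D — so F and D swap.

D, E, B, C, F, A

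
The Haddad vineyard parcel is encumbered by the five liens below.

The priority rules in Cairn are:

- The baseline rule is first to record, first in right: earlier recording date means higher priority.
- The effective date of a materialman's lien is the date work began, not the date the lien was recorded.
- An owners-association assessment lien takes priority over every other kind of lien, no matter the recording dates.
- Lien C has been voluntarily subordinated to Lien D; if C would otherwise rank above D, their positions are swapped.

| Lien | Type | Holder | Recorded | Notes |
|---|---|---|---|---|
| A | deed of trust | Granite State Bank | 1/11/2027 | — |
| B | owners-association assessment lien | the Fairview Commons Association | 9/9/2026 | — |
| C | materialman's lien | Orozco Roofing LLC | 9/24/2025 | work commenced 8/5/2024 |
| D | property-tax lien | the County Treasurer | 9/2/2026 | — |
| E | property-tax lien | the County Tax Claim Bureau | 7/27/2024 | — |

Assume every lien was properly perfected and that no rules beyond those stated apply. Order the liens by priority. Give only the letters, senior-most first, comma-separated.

Effective dates: C relates back to 8/5/2024 (work commenced).
B, as an owners-association assessment lien, has superpriority and ranks first.
Ordering the rest by effective date: E (7/27/2024), C (8/5/2024), D (9/2/2026), A (1/11/2027).
C is senior to D before the subordination, so the two trade places.

B, E, D, C, A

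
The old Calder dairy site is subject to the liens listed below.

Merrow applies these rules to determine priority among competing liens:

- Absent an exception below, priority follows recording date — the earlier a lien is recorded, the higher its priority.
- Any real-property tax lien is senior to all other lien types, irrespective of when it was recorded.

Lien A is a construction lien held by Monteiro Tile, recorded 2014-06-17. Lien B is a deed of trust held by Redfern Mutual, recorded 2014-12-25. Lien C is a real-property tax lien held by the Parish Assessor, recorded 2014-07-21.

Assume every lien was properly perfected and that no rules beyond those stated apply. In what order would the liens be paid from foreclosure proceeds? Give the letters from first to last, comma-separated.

C, as a real-property tax lien, has superpriority and ranks first.
The other liens, earliest effective date first: A (2014-06-17), B (2014-12-25).

C, A, B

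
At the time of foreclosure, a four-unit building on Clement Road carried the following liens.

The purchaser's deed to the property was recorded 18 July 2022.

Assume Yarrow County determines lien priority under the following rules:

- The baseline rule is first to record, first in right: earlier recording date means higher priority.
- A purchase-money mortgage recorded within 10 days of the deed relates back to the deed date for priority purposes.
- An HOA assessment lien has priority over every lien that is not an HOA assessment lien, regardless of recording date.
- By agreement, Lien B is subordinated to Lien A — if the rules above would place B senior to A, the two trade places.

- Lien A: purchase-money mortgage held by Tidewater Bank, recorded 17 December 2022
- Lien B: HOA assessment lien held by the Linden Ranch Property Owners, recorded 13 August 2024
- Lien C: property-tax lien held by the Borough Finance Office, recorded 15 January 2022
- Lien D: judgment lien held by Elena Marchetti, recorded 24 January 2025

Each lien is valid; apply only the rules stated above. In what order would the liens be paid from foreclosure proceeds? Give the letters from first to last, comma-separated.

Effective dates after the stated exceptions: A was recorded 152 days after the deed — beyond 10 days — so no relation-back applies.
B, as an HOA assessment lien, has superpriority and ranks first.
The other liens, earliest effective date first: C (15 January 2022), A (17 December 2022), D (24 January 2025).
B is senior to A before the subordination, so the two trade places.

A, C, B, D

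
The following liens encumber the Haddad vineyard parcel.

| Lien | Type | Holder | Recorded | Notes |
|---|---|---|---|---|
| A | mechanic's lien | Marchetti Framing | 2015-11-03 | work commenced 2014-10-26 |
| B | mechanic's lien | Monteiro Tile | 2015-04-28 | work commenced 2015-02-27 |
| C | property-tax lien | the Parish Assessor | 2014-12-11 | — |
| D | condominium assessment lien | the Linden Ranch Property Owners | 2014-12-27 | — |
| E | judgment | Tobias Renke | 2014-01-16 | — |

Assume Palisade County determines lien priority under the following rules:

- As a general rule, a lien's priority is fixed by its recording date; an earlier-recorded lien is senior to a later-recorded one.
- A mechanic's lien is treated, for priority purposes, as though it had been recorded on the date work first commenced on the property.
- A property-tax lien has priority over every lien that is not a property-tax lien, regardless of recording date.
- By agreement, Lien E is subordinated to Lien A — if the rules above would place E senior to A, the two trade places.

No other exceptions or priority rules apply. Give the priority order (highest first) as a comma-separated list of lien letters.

C, A, E, D, B

Adjusting effective dates: A's effective date is 2014-10-26, when work began; B relates back to 2015-02-27 (work commenced).
C is a property-tax lien and takes priority over every other lien.
Among the remaining liens, by effective date: E (2014-01-16), A (2014-10-26), D (2014-12-27), B (2015-02-27).
Because E would otherwise rank above A, the subordination swaps them.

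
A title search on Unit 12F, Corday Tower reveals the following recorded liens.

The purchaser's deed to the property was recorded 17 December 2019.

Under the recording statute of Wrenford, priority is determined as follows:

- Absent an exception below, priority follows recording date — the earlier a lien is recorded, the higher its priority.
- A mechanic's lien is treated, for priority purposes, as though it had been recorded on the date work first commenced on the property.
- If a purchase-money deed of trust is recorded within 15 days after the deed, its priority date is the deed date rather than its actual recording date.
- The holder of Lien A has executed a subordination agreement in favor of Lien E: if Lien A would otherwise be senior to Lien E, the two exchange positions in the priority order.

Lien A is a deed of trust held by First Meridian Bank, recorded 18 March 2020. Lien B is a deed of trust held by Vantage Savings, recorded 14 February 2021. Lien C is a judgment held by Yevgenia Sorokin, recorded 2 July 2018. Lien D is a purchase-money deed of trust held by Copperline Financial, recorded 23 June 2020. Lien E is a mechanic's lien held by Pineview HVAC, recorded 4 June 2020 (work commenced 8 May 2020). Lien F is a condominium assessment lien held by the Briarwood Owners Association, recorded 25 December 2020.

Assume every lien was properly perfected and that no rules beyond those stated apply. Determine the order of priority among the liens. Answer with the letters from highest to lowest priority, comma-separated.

C, E, A, D, F, B

First, effective dates: D was recorded 189 days after the deed — beyond 15 days — so no relation-back applies; E's effective date is 8 May 2020, when work began.
By effective date: C (2 July 2018), A (18 March 2020), E (8 May 2020), D (23 June 2020), F (25 December 2020), B (14 February 2021).
A would otherwise be senior to E, so under the subordination agreement A and E exchange positions.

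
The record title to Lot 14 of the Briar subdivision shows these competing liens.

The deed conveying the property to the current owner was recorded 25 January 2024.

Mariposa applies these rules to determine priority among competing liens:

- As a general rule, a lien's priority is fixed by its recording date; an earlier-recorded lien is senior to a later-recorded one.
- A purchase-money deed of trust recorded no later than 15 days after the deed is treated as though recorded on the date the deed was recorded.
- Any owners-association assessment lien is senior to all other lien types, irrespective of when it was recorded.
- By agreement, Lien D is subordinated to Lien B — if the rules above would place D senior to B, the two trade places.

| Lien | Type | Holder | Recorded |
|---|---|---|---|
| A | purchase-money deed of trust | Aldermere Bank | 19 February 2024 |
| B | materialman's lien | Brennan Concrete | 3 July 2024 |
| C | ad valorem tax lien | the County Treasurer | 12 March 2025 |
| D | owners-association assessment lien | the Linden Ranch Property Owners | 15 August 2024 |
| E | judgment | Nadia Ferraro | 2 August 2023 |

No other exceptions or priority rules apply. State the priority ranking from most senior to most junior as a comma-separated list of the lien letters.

B, E, A, D, C

Effective dates: A was recorded 25 days after the deed — beyond 15 days — so no relation-back applies.
D is an owners-association assessment lien, so it outranks all other liens regardless of date.
Remaining liens by effective date: E (2 August 2023), A (19 February 2024), B (3 July 2024), C (12 March 2025).
Because D would otherwise rank above B, the subordination swaps them.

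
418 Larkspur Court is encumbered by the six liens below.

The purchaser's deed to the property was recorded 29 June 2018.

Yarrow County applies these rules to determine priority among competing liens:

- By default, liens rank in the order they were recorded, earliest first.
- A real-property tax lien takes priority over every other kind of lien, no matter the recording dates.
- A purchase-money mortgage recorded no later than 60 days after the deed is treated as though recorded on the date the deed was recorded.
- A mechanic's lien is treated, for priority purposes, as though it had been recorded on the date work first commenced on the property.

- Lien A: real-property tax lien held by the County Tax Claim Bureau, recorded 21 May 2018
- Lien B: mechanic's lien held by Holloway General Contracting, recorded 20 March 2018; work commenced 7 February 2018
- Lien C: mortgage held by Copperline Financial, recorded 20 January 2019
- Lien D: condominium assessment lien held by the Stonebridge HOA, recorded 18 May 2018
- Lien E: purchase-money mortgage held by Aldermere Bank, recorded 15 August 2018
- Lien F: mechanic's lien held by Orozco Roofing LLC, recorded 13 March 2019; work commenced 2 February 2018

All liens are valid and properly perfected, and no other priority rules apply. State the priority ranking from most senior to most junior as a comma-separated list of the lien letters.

Effective dates after the stated exceptions: B is treated as recorded 7 February 2018, the work-commencement date; E relates back to the deed date 29 June 2018; F is treated as recorded 2 February 2018, the work-commencement date.
A is a real-property tax lien, so it outranks all other liens regardless of date.
Remaining liens by effective date: F (2 February 2018), B (7 February 2018), D (18 May 2018), E (29 June 2018), C (20 January 2019).

A, F, B, D, E, C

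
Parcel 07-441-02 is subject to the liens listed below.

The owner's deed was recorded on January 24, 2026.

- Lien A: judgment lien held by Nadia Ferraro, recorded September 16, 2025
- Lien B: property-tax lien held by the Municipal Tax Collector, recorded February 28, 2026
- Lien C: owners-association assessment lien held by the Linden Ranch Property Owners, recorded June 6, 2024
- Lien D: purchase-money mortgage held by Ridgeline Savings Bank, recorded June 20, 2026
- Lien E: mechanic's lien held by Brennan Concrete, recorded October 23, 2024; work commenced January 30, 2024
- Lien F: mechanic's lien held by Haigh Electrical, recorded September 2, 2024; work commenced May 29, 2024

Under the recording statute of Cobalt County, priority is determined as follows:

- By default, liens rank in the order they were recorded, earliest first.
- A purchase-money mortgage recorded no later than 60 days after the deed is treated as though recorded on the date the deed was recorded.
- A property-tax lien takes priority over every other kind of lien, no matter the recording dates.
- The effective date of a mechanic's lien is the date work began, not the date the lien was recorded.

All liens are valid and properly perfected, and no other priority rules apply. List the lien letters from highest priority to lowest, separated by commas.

B, E, F, C, A, D

Effective dates after the stated exceptions: D was recorded 147 days after the deed, outside the 60-day window, so it keeps its recording date; E is treated as recorded January 30, 2024, the work-commencement date; F is treated as recorded May 29, 2024, the work-commencement date.
B, as a property-tax lien, has superpriority and ranks first.
Remaining liens by effective date: E (January 30, 2024), F (May 29, 2024), C (June 6, 2024), A (September 16, 2025), D (June 20, 2026).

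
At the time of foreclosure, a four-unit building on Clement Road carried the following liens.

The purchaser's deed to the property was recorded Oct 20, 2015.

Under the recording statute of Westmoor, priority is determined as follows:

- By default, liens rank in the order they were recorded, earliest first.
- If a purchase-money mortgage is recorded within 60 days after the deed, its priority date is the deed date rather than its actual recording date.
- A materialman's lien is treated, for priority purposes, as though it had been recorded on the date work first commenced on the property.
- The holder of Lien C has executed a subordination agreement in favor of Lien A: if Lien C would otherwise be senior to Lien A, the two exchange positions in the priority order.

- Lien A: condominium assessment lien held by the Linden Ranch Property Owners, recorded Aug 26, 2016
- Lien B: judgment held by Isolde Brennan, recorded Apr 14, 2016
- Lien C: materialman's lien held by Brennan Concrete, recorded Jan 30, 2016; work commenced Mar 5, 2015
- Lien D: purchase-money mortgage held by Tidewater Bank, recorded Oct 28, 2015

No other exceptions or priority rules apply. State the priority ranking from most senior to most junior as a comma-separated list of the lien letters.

Adjusting effective dates: C relates back to Mar 5, 2015 (work commenced); D's effective date is the deed date, Oct 20, 2015.
By effective date: C (Mar 5, 2015), D (Oct 20, 2015), B (Apr 14, 2016), A (Aug 26, 2016).
Because C would otherwise rank above A, the subordination swaps them.

A, D, B, C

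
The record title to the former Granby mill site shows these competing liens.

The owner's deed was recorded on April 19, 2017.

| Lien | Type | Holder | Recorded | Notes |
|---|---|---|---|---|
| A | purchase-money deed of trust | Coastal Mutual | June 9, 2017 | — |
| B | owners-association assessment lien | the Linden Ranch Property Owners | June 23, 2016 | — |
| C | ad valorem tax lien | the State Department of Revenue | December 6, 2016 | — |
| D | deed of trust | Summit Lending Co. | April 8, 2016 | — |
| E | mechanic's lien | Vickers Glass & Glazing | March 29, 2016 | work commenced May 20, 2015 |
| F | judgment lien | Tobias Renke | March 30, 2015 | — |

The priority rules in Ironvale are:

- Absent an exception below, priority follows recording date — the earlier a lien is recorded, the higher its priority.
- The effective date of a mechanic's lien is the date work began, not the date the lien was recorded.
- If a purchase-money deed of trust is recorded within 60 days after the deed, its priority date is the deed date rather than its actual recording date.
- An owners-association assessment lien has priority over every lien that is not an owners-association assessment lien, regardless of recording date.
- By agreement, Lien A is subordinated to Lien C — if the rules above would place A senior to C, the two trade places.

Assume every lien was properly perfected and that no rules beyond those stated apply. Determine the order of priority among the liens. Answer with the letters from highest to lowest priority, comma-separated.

B, F, E, D, C, A

First, effective dates: A's effective date is the deed date, April 19, 2017; E's effective date is May 20, 2015, when work began.
B is an owners-association assessment lien and takes priority over every other lien.
Among the remaining liens, by effective date: F (March 30, 2015), E (May 20, 2015), D (April 8, 2016), C (December 6, 2016), A (April 19, 2017).
Since A is not senior to C, the subordination leaves the order unchanged.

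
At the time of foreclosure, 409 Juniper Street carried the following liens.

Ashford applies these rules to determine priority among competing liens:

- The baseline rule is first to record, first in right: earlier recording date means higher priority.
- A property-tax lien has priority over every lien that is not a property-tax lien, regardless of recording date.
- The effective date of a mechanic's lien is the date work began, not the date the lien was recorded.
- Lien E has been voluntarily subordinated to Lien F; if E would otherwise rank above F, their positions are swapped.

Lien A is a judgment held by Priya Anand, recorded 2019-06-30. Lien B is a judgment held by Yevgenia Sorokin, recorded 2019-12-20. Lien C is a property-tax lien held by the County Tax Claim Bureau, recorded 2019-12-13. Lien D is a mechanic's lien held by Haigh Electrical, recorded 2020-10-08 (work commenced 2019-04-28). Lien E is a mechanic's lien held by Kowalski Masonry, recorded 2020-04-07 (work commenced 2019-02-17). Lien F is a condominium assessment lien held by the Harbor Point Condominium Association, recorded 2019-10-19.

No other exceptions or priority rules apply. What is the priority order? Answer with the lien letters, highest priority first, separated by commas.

Effective dates after the stated exceptions: D relates back to 2019-04-28 (work commenced); E's effective date is 2019-02-17, when work began.
C is a property-tax lien and takes priority over every other lien.
The other liens, earliest effective date first: E (2019-02-17), D (2019-04-28), A (2019-06-30), F (2019-10-19), B (2019-12-20).
E is senior to F before the subordination, so the two trade places.

C, F, D, A, E, B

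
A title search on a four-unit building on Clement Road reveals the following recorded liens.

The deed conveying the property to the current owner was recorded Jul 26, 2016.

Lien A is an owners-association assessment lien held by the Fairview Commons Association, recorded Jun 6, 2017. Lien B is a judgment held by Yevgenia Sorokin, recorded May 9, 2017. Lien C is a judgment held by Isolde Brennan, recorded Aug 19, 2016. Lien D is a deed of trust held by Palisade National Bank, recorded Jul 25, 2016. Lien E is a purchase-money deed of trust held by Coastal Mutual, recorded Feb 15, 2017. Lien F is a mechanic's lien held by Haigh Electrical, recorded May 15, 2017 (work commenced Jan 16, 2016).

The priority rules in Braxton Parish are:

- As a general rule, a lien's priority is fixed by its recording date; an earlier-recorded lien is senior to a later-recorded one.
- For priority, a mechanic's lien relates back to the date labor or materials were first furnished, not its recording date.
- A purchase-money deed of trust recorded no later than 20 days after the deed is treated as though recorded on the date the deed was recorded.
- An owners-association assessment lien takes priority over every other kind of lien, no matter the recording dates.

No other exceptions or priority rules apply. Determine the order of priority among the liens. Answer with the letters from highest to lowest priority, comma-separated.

First, effective dates: E was recorded 204 days after the deed, outside the 20-day window, so it keeps its recording date; F relates back to Jan 16, 2016 (work commenced).
A, as an owners-association assessment lien, has superpriority and ranks first.
Remaining liens by effective date: F (Jan 16, 2016), D (Jul 25, 2016), C (Aug 19, 2016), E (Feb 15, 2017), B (May 9, 2017).

A, F, D, C, E, B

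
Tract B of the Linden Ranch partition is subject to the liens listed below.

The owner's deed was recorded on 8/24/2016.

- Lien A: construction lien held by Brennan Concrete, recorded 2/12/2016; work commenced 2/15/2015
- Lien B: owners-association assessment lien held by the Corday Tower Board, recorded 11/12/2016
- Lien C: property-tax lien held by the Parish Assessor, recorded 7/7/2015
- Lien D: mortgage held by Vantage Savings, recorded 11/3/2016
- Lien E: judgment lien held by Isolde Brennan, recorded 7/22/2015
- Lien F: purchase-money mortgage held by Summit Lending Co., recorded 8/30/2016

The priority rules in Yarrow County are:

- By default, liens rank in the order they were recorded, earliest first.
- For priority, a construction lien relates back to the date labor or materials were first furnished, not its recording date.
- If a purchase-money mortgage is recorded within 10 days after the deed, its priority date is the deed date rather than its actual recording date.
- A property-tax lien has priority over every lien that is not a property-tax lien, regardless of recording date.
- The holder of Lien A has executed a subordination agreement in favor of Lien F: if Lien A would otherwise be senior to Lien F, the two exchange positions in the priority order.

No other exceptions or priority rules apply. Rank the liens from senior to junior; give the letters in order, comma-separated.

Adjusting effective dates: A's effective date is 2/15/2015, when work began; F relates back to the deed date 8/24/2016.
As a property-tax lien, C is senior to every other lien.
The other liens, earliest effective date first: A (2/15/2015), E (7/22/2015), F (8/24/2016), D (11/3/2016), B (11/12/2016).
A is senior to F before the subordination, so the two trade places.

C, F, E, A, D, B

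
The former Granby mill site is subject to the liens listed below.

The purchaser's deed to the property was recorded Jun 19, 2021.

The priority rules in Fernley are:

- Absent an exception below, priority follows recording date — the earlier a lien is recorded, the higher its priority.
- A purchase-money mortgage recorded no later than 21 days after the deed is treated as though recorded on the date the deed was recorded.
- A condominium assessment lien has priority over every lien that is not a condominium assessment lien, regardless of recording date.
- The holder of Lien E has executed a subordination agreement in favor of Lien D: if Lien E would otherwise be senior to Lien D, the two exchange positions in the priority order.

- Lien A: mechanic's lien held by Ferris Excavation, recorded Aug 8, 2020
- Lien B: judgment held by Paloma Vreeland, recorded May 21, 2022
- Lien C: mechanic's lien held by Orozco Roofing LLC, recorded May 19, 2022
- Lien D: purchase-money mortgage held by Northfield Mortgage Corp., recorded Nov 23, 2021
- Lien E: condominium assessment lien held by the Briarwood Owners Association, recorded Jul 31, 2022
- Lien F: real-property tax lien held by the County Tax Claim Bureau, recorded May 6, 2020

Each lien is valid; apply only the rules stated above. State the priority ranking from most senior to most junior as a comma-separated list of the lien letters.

D, F, A, E, C, B

Effective dates after the stated exceptions: D missed the 21-day window (157 days after the deed), so its recording date stands.
As a condominium assessment lien, E is senior to every other lien.
The other liens, earliest effective date first: F (May 6, 2020), A (Aug 8, 2020), D (Nov 23, 2021), C (May 19, 2022), B (May 21, 2022).
Because E would otherwise rank above D, the subordination swaps them.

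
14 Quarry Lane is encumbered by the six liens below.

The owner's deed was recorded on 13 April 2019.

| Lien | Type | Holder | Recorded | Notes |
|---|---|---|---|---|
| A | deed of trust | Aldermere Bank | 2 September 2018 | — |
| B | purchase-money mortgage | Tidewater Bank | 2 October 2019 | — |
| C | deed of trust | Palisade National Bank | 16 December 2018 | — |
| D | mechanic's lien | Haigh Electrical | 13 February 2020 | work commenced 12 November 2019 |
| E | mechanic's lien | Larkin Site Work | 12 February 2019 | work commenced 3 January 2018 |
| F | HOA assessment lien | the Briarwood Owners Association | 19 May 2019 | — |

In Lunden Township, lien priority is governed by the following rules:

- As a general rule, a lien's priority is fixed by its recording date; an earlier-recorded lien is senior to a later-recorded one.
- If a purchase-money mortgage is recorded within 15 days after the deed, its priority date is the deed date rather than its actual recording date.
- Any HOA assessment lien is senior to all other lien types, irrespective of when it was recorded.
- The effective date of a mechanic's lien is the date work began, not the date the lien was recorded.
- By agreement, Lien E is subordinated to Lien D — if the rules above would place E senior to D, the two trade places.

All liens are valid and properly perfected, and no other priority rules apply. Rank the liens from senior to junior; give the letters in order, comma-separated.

Adjusting effective dates: B was recorded 172 days after the deed, outside the 15-day window, so it keeps its recording date; D's effective date is 12 November 2019, when work began; E's effective date is 3 January 2018, when work began.
F, as an HOA assessment lien, has superpriority and ranks first.
The other liens, earliest effective date first: E (3 January 2018), A (2 September 2018), C (16 December 2018), B (2 October 2019), D (12 November 2019).
The subordination applies — E was senior to D — so E and D swap.

F, D, A, C, B, E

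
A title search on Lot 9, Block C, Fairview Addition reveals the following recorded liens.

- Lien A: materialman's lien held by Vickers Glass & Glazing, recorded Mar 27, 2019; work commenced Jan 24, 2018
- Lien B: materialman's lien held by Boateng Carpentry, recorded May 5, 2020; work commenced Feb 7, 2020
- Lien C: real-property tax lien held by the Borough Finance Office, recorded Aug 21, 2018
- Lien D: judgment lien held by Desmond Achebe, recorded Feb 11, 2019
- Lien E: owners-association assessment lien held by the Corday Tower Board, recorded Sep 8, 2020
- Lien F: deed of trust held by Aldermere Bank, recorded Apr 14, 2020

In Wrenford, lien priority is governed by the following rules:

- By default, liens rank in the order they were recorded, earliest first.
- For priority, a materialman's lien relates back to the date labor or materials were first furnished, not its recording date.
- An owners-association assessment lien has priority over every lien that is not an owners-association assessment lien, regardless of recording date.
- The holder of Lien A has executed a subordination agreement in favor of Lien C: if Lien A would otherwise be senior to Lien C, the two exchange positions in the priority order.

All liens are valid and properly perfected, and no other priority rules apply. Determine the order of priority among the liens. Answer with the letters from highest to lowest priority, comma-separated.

E, C, A, D, B, F

First, effective dates: A relates back to Jan 24, 2018 (work commenced); B relates back to Feb 7, 2020 (work commenced).
E is an owners-association assessment lien, so it outranks all other liens regardless of date.
Among the remaining liens, by effective date: A (Jan 24, 2018), C (Aug 21, 2018), D (Feb 11, 2019), B (Feb 7, 2020), F (Apr 14, 2020).
Because A would otherwise rank above C, the subordination swaps them.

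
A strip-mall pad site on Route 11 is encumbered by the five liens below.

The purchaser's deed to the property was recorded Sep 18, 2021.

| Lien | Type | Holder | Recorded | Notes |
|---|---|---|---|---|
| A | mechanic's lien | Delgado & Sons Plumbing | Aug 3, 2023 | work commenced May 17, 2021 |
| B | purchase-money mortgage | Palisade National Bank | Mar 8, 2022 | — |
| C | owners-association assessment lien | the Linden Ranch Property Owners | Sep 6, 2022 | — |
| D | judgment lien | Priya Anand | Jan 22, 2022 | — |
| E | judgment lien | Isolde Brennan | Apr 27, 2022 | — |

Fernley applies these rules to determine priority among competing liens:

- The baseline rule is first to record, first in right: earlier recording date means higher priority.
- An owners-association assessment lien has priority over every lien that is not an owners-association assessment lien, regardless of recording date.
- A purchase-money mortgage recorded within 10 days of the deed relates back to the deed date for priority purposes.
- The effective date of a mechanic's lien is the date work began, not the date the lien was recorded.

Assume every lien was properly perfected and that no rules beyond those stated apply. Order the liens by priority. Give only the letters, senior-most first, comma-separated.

C, A, D, B, E

Effective dates after the stated exceptions: A's effective date is May 17, 2021, when work began; B missed the 10-day window (171 days after the deed), so its recording date stands.
C is an owners-association assessment lien, so it outranks all other liens regardless of date.
Remaining liens by effective date: A (May 17, 2021), D (Jan 22, 2022), B (Mar 8, 2022), E (Apr 27, 2022).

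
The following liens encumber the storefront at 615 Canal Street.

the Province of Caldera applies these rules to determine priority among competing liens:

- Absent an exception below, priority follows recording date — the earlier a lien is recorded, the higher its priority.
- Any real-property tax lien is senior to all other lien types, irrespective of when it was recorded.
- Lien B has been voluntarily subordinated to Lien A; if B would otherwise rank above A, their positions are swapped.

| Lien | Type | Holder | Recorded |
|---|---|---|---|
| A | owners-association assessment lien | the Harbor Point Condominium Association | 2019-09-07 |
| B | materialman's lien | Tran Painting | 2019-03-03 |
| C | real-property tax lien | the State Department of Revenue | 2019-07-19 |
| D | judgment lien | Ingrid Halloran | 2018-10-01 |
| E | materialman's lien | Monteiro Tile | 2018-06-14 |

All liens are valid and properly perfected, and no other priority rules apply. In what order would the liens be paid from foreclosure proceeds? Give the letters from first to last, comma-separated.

C, E, D, A, B

C is a real-property tax lien and takes priority over every other lien.
Remaining liens by effective date: E (2018-06-14), D (2018-10-01), B (2019-03-03), A (2019-09-07).
Because B would otherwise rank above A, the subordination swaps them.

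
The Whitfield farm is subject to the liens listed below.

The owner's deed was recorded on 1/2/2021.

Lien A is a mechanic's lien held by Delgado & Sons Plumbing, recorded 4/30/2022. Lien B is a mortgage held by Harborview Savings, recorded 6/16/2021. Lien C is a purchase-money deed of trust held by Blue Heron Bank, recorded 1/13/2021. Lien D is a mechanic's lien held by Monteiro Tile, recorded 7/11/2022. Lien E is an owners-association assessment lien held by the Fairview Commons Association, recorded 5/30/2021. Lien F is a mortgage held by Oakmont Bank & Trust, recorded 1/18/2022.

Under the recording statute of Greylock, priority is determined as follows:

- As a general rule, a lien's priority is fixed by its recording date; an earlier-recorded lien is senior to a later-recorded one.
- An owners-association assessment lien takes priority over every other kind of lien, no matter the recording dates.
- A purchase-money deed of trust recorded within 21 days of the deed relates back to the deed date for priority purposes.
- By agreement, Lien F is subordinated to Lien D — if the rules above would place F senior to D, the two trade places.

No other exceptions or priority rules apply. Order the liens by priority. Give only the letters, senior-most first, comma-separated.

Effective dates after the stated exceptions: C was recorded within the 21-day window, so its effective date is the deed date 1/2/2021.
As an owners-association assessment lien, E is senior to every other lien.
Among the remaining liens, by effective date: C (1/2/2021), B (6/16/2021), F (1/18/2022), A (4/30/2022), D (7/11/2022).
F is senior to D before the subordination, so the two trade places.

E, C, B, D, A, F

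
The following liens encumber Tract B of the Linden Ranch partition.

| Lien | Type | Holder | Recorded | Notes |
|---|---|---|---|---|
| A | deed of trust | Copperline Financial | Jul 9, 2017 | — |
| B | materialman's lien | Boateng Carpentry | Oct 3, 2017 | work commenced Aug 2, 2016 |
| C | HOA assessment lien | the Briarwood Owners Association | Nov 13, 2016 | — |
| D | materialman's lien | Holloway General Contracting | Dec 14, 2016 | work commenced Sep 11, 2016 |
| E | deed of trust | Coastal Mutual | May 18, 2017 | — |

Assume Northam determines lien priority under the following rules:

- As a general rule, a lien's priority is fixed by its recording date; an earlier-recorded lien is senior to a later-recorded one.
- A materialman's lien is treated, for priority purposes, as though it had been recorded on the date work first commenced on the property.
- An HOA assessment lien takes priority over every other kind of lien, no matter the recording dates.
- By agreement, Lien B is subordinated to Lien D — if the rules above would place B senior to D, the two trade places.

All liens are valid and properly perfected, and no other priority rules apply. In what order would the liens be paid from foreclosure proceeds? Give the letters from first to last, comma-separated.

C, D, B, E, A

Effective dates: B is treated as recorded Aug 2, 2016, the work-commencement date; D relates back to Sep 11, 2016 (work commenced).
C, as an HOA assessment lien, has superpriority and ranks first.
Among the remaining liens, by effective date: B (Aug 2, 2016), D (Sep 11, 2016), E (May 18, 2017), A (Jul 9, 2017).
B is senior to D before the subordination, so the two trade places.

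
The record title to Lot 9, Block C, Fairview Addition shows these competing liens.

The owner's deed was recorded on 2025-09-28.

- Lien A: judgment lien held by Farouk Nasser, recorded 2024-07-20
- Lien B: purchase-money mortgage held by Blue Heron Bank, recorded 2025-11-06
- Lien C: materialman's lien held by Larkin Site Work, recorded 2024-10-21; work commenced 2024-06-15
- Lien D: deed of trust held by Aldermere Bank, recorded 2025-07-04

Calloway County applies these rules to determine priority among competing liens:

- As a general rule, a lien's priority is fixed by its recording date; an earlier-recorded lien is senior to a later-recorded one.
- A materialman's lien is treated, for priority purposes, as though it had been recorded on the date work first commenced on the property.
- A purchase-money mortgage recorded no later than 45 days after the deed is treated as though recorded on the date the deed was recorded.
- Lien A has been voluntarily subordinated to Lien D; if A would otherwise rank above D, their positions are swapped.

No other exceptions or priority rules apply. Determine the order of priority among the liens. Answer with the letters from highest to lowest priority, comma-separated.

C, D, A, B

Adjusting effective dates: B's effective date is the deed date, 2025-09-28; C is treated as recorded 2024-06-15, the work-commencement date.
Ordering by effective date: C (2024-06-15), A (2024-07-20), D (2025-07-04), B (2025-09-28).
The subordination applies — A was senior to D — so A and D swap.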